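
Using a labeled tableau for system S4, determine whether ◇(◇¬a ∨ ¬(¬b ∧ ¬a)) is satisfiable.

1. ◇(◇¬a ∨ ¬(¬b ∧ ¬a)), 0
2. ◇¬a ∨ ¬(¬b ∧ ¬a), 1   [◇-rule on 1: fresh world 1, 0R1]
3. ¬(¬b ∧ ¬a), 1   [∨-rule on 2 (branches; this branch)]
4. a, 1   [¬∧-rule on 3 (branches; this branch)]
Accessibility: 0R0, 0R1, 1R1

Yes, satisfiable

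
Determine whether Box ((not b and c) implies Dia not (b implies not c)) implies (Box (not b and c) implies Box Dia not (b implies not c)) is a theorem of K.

Tableau for the negation not (Box ((not b and c) implies Dia not (b implies not c)) implies (Box (not b and c) implies Box Dia not (b implies not c))):
1. not (Box ((not b and c) implies Dia not (b implies not c)) implies (Box (not b and c) implies Box Dia not (b implies not c))), u
2. Box ((not b and c) implies Dia not (b implies not c)), u
3. not (Box (not b and c) implies Box Dia not (b implies not c)), u
4. Box (not b and c), u
5. not Box Dia not (b implies not c), u
6. not Dia not (b implies not c), v
7. (not b and c) implies Dia not (b implies not c), v
8. not b and c, v
9. not b, v
10. c, v
11. Dia not (b implies not c), v
12. not (b implies not c), w
13. b, w
14. c, w
15. b implies not c, w
16. not c, w
Accessibility: uRv, vRw
Branch closes: c and not c both at w.
Every branch of the negation's tableau closes; the branch above is one of them.

Yes, valid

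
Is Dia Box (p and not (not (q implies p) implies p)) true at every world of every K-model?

Tableau for the negation not Dia Box (p and not (not (q implies p) implies p)):
1. not Dia Box (p and not (not (q implies p) implies p)), u
The negation has an open branch (countermodel exists).

Invalid (countermodel exists)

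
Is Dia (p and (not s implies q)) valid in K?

Invalid (countermodel exists)

Tableau for the negation not Dia (p and (not s implies q)):
1. not Dia (p and (not s implies q)), 0
The negation has an open branch (countermodel exists).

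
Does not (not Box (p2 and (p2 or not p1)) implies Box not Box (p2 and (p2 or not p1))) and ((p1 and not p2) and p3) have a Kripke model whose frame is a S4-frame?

1. not (not Box (p2 and (p2 or not p1)) implies Box not Box (p2 and (p2 or not p1))) and ((p1 and not p2) and p3), u
2. not (not Box (p2 and (p2 or not p1)) implies Box not Box (p2 and (p2 or not p1))), u   [and-rule on 1]
3. (p1 and not p2) and p3, u   [and-rule on 1]
4. not Box (p2 and (p2 or not p1)), u   [neg-implies-rule on 2]
5. not Box not Box (p2 and (p2 or not p1)), u   [neg-implies-rule on 2]
6. p1 and not p2, u   [and-rule on 3]
7. p3, u   [and-rule on 3]
8. p1, u   [and-rule on 6]
9. not p2, u   [and-rule on 6]
10. not (p2 and (p2 or not p1)), v   [neg-Box-rule on 4: fresh world v, uRv]
11. not (p2 or not p1), v   [neg-and-rule on 10 (branches; this branch)]
12. not p2, v   [neg-or-rule on 11]
13. p1, v   [neg-or-rule on 11]
14. Box (p2 and (p2 or not p1)), w   [neg-Box-rule on 5: fresh world w, uRw]
15. p2 and (p2 or not p1), w   [Box-rule on 14 via wRw]
16. p2, w   [and-rule on 15]
17. p2 or not p1, w   [and-rule on 15]
18. not p1, w   [or-rule on 17 (branches; this branch)]
Accessibility: uRu, uRv, uRw, vRv, wRw

Satisfiable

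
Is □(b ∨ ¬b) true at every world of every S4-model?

Tableau for the negation ¬□(b ∨ ¬b):
1. ¬□(b ∨ ¬b), u
2. ¬(b ∨ ¬b), v
3. ¬b, v
4. b, v
Accessibility: uRu, uRv, vRv
Branch closes: b and ¬b both at v.
All branches of the negation close; one closing branch shown above.

Valid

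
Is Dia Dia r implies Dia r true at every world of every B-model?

No, not valid

Tableau for the negation not (Dia Dia r implies Dia r):
1. not (Dia Dia r implies Dia r), 0
2. Dia Dia r, 0
3. not Dia r, 0
4. not r, 0
5. Dia r, 1
6. not r, 1
7. r, 2
Accessibility: 0R0, 0R1, 1R0, 1R1, 1R2, 2R1, 2R2
The negation has an open branch (countermodel exists).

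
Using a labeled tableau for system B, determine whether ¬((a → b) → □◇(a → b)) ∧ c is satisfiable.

Unsatisfiable (every branch closes)

1. ¬((a → b) → □◇(a → b)) ∧ c, 0
2. ¬((a → b) → □◇(a → b)), 0
3. c, 0
4. a → b, 0
5. ¬□◇(a → b), 0
6. b, 0
7. ¬◇(a → b), 1
8. ¬(a → b), 0
9. a, 0
10. ¬b, 0
Accessibility: 0R0, 0R1, 1R0, 1R1
Branch closes: b and ¬b both at 0.
All branches of the tableau close; one closing branch shown above.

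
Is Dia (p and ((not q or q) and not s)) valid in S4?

Tableau for the negation not Dia (p and ((not q or q) and not s)):
1. not Dia (p and ((not q or q) and not s)), w0
2. not (p and ((not q or q) and not s)), w0
3. not ((not q or q) and not s), w0
4. s, w0
Accessibility: w0Rw0
The negation has an open branch (countermodel exists).

Invalid (countermodel exists)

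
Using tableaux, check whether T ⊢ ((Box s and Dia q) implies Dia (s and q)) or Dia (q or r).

Tableau for the negation not (((Box s and Dia q) implies Dia (s and q)) or Dia (q or r)):
1. not (((Box s and Dia q) implies Dia (s and q)) or Dia (q or r)), w0
2. not ((Box s and Dia q) implies Dia (s and q)), w0   [neg-or-rule on 1]
3. not Dia (q or r), w0   [neg-or-rule on 1]
4. Box s and Dia q, w0   [neg-implies-rule on 2]
5. not Dia (s and q), w0   [neg-implies-rule on 2]
6. Box s, w0   [and-rule on 4]
7. Dia q, w0   [and-rule on 4]
8. not (q or r), w0   [neg-Dia-rule on 3 via w0Rw0]
9. not q, w0   [neg-or-rule on 8]
10. not r, w0   [neg-or-rule on 8]
11. not (s and q), w0   [neg-Dia-rule on 5 via w0Rw0]
12. s, w0   [Box-rule on 6 via w0Rw0]
13. q, w1   [Dia-rule on 7: fresh world w1, w0Rw1]
14. not (q or r), w1   [neg-Dia-rule on 3 via w0Rw1]
15. not q, w1   [neg-or-rule on 14]
16. not r, w1   [neg-or-rule on 14]
Accessibility: w0Rw0, w0Rw1, w1Rw1
Branch closes: q and not q both at w1.
All branches of the negation close; one closing branch shown above.

Yes, valid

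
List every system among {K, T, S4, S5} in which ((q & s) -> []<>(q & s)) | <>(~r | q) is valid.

T-tableau for the negation ~(((q & s) -> []<>(q & s)) | <>(~r | q)):
1. ~(((q & s) -> []<>(q & s)) | <>(~r | q)), 0
2. ~((q & s) -> []<>(q & s)), 0
3. ~<>(~r | q), 0
4. q & s, 0
5. ~[]<>(q & s), 0
6. q, 0
7. s, 0
8. ~(~r | q), 0
9. r, 0
10. ~q, 0
Accessibility: 0R0
Branch closes: q and ~q both at 0.
Every branch closes (one shown): valid in T, hence also in S4, S5 (every theorem of T is a theorem of S4 and S5).
K-tableau for the negation ~(((q & s) -> []<>(q & s)) | <>(~r | q)):
1. ~(((q & s) -> []<>(q & s)) | <>(~r | q)), 0
2. ~((q & s) -> []<>(q & s)), 0
3. ~<>(~r | q), 0
4. q & s, 0
5. ~[]<>(q & s), 0
6. q, 0
7. s, 0
8. ~<>(q & s), 1
9. ~(~r | q), 1
10. r, 1
11. ~q, 1
Accessibility: 0R1
Complete open branch: countermodel on a K-frame, so not valid in K.

T, S4, S5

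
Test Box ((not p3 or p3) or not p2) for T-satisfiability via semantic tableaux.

1. Box ((not p3 or p3) or not p2), 0
2. (not p3 or p3) or not p2, 0
3. not p2, 0
Accessibility: 0R0

Satisfiable (open branch found)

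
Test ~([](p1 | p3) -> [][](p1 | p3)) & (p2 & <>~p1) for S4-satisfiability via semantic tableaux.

1. ~([](p1 | p3) -> [][](p1 | p3)) & (p2 & <>~p1), u
2. ~([](p1 | p3) -> [][](p1 | p3)), u
3. p2 & <>~p1, u
4. [](p1 | p3), u
5. ~[][](p1 | p3), u
6. p2, u
7. <>~p1, u
8. p1 | p3, u
9. p3, u
10. ~[](p1 | p3), v
11. p1 | p3, v
12. p3, v
13. ~p1, w
14. p1 | p3, w
15. p3, w
16. ~(p1 | p3), x
17. ~p1, x
18. ~p3, x
19. p1 | p3, x
20. p3, x
Accessibility: uRu, uRv, uRw, uRx, vRv, vRx, wRw, xRx
Branch closes: p3 and ~p3 both at x.
Every branch closes; the branch above is one of them.

No, unsatisfiable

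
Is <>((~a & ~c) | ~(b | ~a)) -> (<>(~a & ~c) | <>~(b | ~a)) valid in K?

Valid

Tableau for the negation ~(<>((~a & ~c) | ~(b | ~a)) -> (<>(~a & ~c) | <>~(b | ~a))):
1. ~(<>((~a & ~c) | ~(b | ~a)) -> (<>(~a & ~c) | <>~(b | ~a))), w0
2. <>((~a & ~c) | ~(b | ~a)), w0
3. ~(<>(~a & ~c) | <>~(b | ~a)), w0
4. ~<>(~a & ~c), w0
5. ~<>~(b | ~a), w0
6. (~a & ~c) | ~(b | ~a), w1
7. ~(~a & ~c), w1
8. b | ~a, w1
9. ~(b | ~a), w1
10. ~b, w1
11. a, w1
12. c, w1
13. ~a, w1
Accessibility: w0Rw1
Branch closes: a and ~a both at w1.
All branches of the negation close; one closing branch shown above.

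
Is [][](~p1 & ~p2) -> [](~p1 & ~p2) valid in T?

Tableau for the negation ~([][](~p1 & ~p2) -> [](~p1 & ~p2)):
1. ~([][](~p1 & ~p2) -> [](~p1 & ~p2)), u
2. [][](~p1 & ~p2), u
3. ~[](~p1 & ~p2), u
4. [](~p1 & ~p2), u
5. ~p1 & ~p2, u
6. ~p1, u
7. ~p2, u
8. ~(~p1 & ~p2), v
9. [](~p1 & ~p2), v
10. ~p1 & ~p2, v
11. ~p1, v
12. ~p2, v
13. p2, v
Accessibility: uRu, uRv, vRv
Branch closes: p2 and ~p2 both at v.
All branches of the negation close; one closing branch shown above.

Valid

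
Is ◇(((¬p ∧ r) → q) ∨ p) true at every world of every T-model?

No, not valid

Tableau for the negation ¬◇(((¬p ∧ r) → q) ∨ p):
1. ¬◇(((¬p ∧ r) → q) ∨ p), w0
2. ¬(((¬p ∧ r) → q) ∨ p), w0
3. ¬((¬p ∧ r) → q), w0
4. ¬p, w0
5. ¬p ∧ r, w0
6. ¬q, w0
7. r, w0
Accessibility: w0Rw0
The negation has an open branch (countermodel exists).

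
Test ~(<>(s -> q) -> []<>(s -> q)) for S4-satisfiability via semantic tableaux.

1. ~(<>(s -> q) -> []<>(s -> q)), w0
2. <>(s -> q), w0   [~->-rule on 1]
3. ~[]<>(s -> q), w0   [~->-rule on 1]
4. s -> q, w1   [<>-rule on 2: fresh world w1, w0Rw1]
5. q, w1   [->-rule on 4 (branches; this branch)]
6. ~<>(s -> q), w2   [~[]-rule on 3: fresh world w2, w0Rw2]
7. ~(s -> q), w2   [~<>-rule on 6 via w2Rw2]
8. s, w2   [~->-rule on 7]
9. ~q, w2   [~->-rule on 7]
Accessibility: w0Rw0, w0Rw1, w0Rw2, w1Rw1, w2Rw2

Satisfiable (open branch found)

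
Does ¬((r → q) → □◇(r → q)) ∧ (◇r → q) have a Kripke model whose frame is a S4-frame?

Yes, satisfiable

1. ¬((r → q) → □◇(r → q)) ∧ (◇r → q), w0
2. ¬((r → q) → □◇(r → q)), w0   [∧-rule on 1]
3. ◇r → q, w0   [∧-rule on 1]
4. r → q, w0   [¬→-rule on 2]
5. ¬□◇(r → q), w0   [¬→-rule on 2]
6. q, w0   [→-rule on 3 (branches; this branch)]
7. ¬◇(r → q), w1   [¬□-rule on 5: fresh world w1, w0Rw1]
8. ¬(r → q), w1   [¬◇-rule on 7 via w1Rw1]
9. r, w1   [¬→-rule on 8]
10. ¬q, w1   [¬→-rule on 8]
Accessibility: w0Rw0, w0Rw1, w1Rw1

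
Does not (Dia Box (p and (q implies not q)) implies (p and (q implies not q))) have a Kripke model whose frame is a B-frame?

1. not (Dia Box (p and (q implies not q)) implies (p and (q implies not q))), 0
2. Dia Box (p and (q implies not q)), 0
3. not (p and (q implies not q)), 0
4. not (q implies not q), 0
5. q, 0
6. Box (p and (q implies not q)), 1
7. p and (q implies not q), 0
8. p, 0
9. q implies not q, 0
10. p and (q implies not q), 1
11. p, 1
12. q implies not q, 1
13. not q, 0
Accessibility: 0R0, 0R1, 1R0, 1R1
Branch closes: q and not q both at 0.
(One branch shown.) All branches close.

Unsatisfiable (every branch closes)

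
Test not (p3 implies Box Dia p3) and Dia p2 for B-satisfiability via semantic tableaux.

Unsatisfiable (every branch closes)

1. not (p3 implies Box Dia p3) and Dia p2, u
2. not (p3 implies Box Dia p3), u
3. Dia p2, u
4. p3, u
5. not Box Dia p3, u
6. p2, v
7. not Dia p3, w
8. not p3, u
Accessibility: uRu, uRv, uRw, vRu, vRv, wRu, wRw
Branch closes: p3 and not p3 both at u.
Every branch closes; the branch above is one of them.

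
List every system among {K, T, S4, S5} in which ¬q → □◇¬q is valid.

S5-tableau for the negation ¬(¬q → □◇¬q):
1. ¬(¬q → □◇¬q), 0
2. ¬q, 0
3. ¬□◇¬q, 0
4. ¬◇¬q, 1
5. q, 0
Accessibility: 0R0, 0R1, 1R0, 1R1
Branch closes: q and ¬q both at 0.
Every branch closes (one shown): valid in S5.
S4-tableau for the negation ¬(¬q → □◇¬q):
1. ¬(¬q → □◇¬q), 0
2. ¬q, 0
3. ¬□◇¬q, 0
4. ¬◇¬q, 1
5. q, 1
Accessibility: 0R0, 0R1, 1R1
Complete open branch: countermodel on an S4-frame, so not valid in S4, nor in K, T (the same frame is also a K-frame and a T-frame).

S5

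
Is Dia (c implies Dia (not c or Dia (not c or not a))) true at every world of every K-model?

Tableau for the negation not Dia (c implies Dia (not c or Dia (not c or not a))):
1. not Dia (c implies Dia (not c or Dia (not c or not a))), u
The negation has an open branch (countermodel exists).

No, not valid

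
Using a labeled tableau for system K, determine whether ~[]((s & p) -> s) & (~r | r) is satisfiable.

No, unsatisfiable

1. ~[]((s & p) -> s) & (~r | r), w0
2. ~[]((s & p) -> s), w0
3. ~r | r, w0
4. r, w0
5. ~((s & p) -> s), w1
6. s & p, w1
7. ~s, w1
8. s, w1
9. p, w1
Accessibility: w0Rw1
Branch closes: s and ~s both at w1.
All branches of the tableau close; one closing branch shown above.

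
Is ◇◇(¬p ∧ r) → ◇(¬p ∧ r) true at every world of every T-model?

Tableau for the negation ¬(◇◇(¬p ∧ r) → ◇(¬p ∧ r)):
1. ¬(◇◇(¬p ∧ r) → ◇(¬p ∧ r)), 0
2. ◇◇(¬p ∧ r), 0   [¬→-rule on 1]
3. ¬◇(¬p ∧ r), 0   [¬→-rule on 1]
4. ¬(¬p ∧ r), 0   [¬◇-rule on 3 via 0R0]
5. ¬r, 0   [¬∧-rule on 4 (branches; this branch)]
6. ◇(¬p ∧ r), 1   [◇-rule on 2: fresh world 1, 0R1]
7. ¬(¬p ∧ r), 1   [¬◇-rule on 3 via 0R1]
8. ¬r, 1   [¬∧-rule on 7 (branches; this branch)]
9. ¬p ∧ r, 2   [◇-rule on 6: fresh world 2, 1R2]
10. ¬p, 2   [∧-rule on 9]
11. r, 2   [∧-rule on 9]
Accessibility: 0R0, 0R1, 1R1, 1R2, 2R2
The negation has an open branch (countermodel exists).

Not valid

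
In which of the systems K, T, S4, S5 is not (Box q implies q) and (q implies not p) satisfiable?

K

K-tableau for the formula:
1. not (Box q implies q) and (q implies not p), 0
2. not (Box q implies q), 0   [and-rule on 1]
3. q implies not p, 0   [and-rule on 1]
4. Box q, 0   [neg-implies-rule on 2]
5. not q, 0   [neg-implies-rule on 2]
6. not p, 0   [implies-rule on 3 (branches; this branch)]
Complete open branch: satisfiable in K.
T-tableau for the formula:
1. not (Box q implies q) and (q implies not p), 0
2. not (Box q implies q), 0   [and-rule on 1]
3. q implies not p, 0   [and-rule on 1]
4. Box q, 0   [neg-implies-rule on 2]
5. not q, 0   [neg-implies-rule on 2]
6. q, 0   [Box-rule on 4 via 0R0]
Accessibility: 0R0
Branch closes: q and not q both at 0.
Every branch closes (one shown): unsatisfiable in T, hence also in S4, S5 (every S4/S5-frame is a T-frame).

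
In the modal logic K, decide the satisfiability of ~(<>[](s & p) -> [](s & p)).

Satisfiable (open branch found)

1. ~(<>[](s & p) -> [](s & p)), w0
2. <>[](s & p), w0   [~->-rule on 1]
3. ~[](s & p), w0   [~->-rule on 1]
4. [](s & p), w1   [<>-rule on 2: fresh world w1, w0Rw1]
5. ~(s & p), w2   [~[]-rule on 3: fresh world w2, w0Rw2]
6. ~p, w2   [~&-rule on 5 (branches; this branch)]
Accessibility: w0Rw1, w0Rw2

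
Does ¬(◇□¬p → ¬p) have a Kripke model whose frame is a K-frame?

Yes, satisfiable

1. ¬(◇□¬p → ¬p), w0
2. ◇□¬p, w0
3. p, w0
4. □¬p, w1
Accessibility: w0Rw1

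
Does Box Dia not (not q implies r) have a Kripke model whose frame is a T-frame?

1. Box Dia not (not q implies r), 0
2. Dia not (not q implies r), 0   [Box-rule on 1 via 0R0]
3. not (not q implies r), 1   [Dia-rule on 2: fresh world 1, 0R1]
4. not q, 1   [neg-implies-rule on 3]
5. not r, 1   [neg-implies-rule on 3]
6. Dia not (not q implies r), 1   [Box-rule on 1 via 0R1]
7. not (not q implies r), 2   [Dia-rule on 6: fresh world 2, 1R2]
8. not q, 2   [neg-implies-rule on 7]
9. not r, 2   [neg-implies-rule on 7]
Accessibility: 0R0, 0R1, 1R1, 1R2, 2R2

Satisfiable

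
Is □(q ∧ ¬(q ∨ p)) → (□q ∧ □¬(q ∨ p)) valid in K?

Valid

Tableau for the negation ¬(□(q ∧ ¬(q ∨ p)) → (□q ∧ □¬(q ∨ p))):
1. ¬(□(q ∧ ¬(q ∨ p)) → (□q ∧ □¬(q ∨ p))), 0
2. □(q ∧ ¬(q ∨ p)), 0
3. ¬(□q ∧ □¬(q ∨ p)), 0
4. ¬□¬(q ∨ p), 0
5. q ∨ p, 1
6. q ∧ ¬(q ∨ p), 1
7. q, 1
8. ¬(q ∨ p), 1
9. ¬q, 1
10. ¬p, 1
Accessibility: 0R1
Branch closes: q and ¬q both at 1.
All branches of the negation close; one closing branch shown above.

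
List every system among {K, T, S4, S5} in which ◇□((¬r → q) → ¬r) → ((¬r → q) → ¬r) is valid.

S5

S5-tableau for the negation ¬(◇□((¬r → q) → ¬r) → ((¬r → q) → ¬r)):
1. ¬(◇□((¬r → q) → ¬r) → ((¬r → q) → ¬r)), w0
2. ◇□((¬r → q) → ¬r), w0
3. ¬((¬r → q) → ¬r), w0
4. ¬r → q, w0
5. r, w0
6. q, w0
7. □((¬r → q) → ¬r), w1
8. (¬r → q) → ¬r, w0
9. (¬r → q) → ¬r, w1
10. ¬(¬r → q), w0
11. ¬r, w0
12. ¬q, w0
Accessibility: w0Rw0, w0Rw1, w1Rw0, w1Rw1
Branch closes: r and ¬r both at w0.
Every branch closes (one shown): valid in S5.
S4-tableau for the negation ¬(◇□((¬r → q) → ¬r) → ((¬r → q) → ¬r)):
1. ¬(◇□((¬r → q) → ¬r) → ((¬r → q) → ¬r)), w0
2. ◇□((¬r → q) → ¬r), w0
3. ¬((¬r → q) → ¬r), w0
4. ¬r → q, w0
5. r, w0
6. q, w0
7. □((¬r → q) → ¬r), w1
8. (¬r → q) → ¬r, w1
9. ¬r, w1
Accessibility: w0Rw0, w0Rw1, w1Rw1
Complete open branch: countermodel on an S4-frame, so not valid in S4, nor in K, T (the same frame is also a K-frame and a T-frame).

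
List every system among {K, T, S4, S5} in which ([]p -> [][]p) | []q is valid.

S4-tableau for the negation ~(([]p -> [][]p) | []q):
1. ~(([]p -> [][]p) | []q), 0
2. ~([]p -> [][]p), 0
3. ~[]q, 0
4. []p, 0
5. ~[][]p, 0
6. p, 0
7. ~q, 1
8. p, 1
9. ~[]p, 2
10. p, 2
11. ~p, 3
12. p, 3
Accessibility: 0R0, 0R1, 0R2, 0R3, 1R1, 2R2, 2R3, 3R3
Branch closes: p and ~p both at 3.
Every branch closes (one shown): valid in S4, hence also in S5 (every theorem of S4 is a theorem of S5).
T-tableau for the negation ~(([]p -> [][]p) | []q):
1. ~(([]p -> [][]p) | []q), 0
2. ~([]p -> [][]p), 0
3. ~[]q, 0
4. []p, 0
5. ~[][]p, 0
6. p, 0
7. ~q, 1
8. p, 1
9. ~[]p, 2
10. p, 2
11. ~p, 3
Accessibility: 0R0, 0R1, 0R2, 1R1, 2R2, 2R3, 3R3
Complete open branch: countermodel on a T-frame, so not valid in T, nor in K (the same frame is also a K-frame).

S4, S5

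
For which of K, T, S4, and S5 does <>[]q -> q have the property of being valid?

S5-tableau for the negation ~(<>[]q -> q):
1. ~(<>[]q -> q), w0
2. <>[]q, w0   [~->-rule on 1]
3. ~q, w0   [~->-rule on 1]
4. []q, w1   [<>-rule on 2: fresh world w1, w0Rw1]
5. q, w0   [[]-rule on 4 via w1Rw0]
Accessibility: w0Rw0, w0Rw1, w1Rw0, w1Rw1
Branch closes: q and ~q both at w0.
Every branch closes (one shown): valid in S5.
S4-tableau for the negation ~(<>[]q -> q):
1. ~(<>[]q -> q), w0
2. <>[]q, w0   [~->-rule on 1]
3. ~q, w0   [~->-rule on 1]
4. []q, w1   [<>-rule on 2: fresh world w1, w0Rw1]
5. q, w1   [[]-rule on 4 via w1Rw1]
Accessibility: w0Rw0, w0Rw1, w1Rw1
Complete open branch: countermodel on an S4-frame, so not valid in S4, nor in K, T (the same frame is also a K-frame and a T-frame).

S5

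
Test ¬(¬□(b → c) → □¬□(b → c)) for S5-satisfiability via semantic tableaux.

1. ¬(¬□(b → c) → □¬□(b → c)), w0
2. ¬□(b → c), w0   [¬→-rule on 1]
3. ¬□¬□(b → c), w0   [¬→-rule on 1]
4. ¬(b → c), w1   [¬□-rule on 2: fresh world w1, w0Rw1]
5. b, w1   [¬→-rule on 4]
6. ¬c, w1   [¬→-rule on 4]
7. □(b → c), w2   [¬□-rule on 3: fresh world w2, w0Rw2]
8. b → c, w0   [□-rule on 7 via w2Rw0]
9. b → c, w1   [□-rule on 7 via w2Rw1]
10. b → c, w2   [□-rule on 7 via w2Rw2]
11. c, w0   [→-rule on 8 (branches; this branch)]
12. c, w1   [→-rule on 9 (branches; this branch)]
Accessibility: w0Rw0, w0Rw1, w0Rw2, w1Rw0, w1Rw1, w1Rw2, w2Rw0, w2Rw1, w2Rw2
Branch closes: c and ¬c both at w1.
All branches of the tableau close; one closing branch shown above.

No, unsatisfiable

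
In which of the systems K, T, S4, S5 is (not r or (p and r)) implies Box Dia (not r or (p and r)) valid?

S5-tableau for the negation not ((not r or (p and r)) implies Box Dia (not r or (p and r))):
1. not ((not r or (p and r)) implies Box Dia (not r or (p and r))), u
2. not r or (p and r), u   [neg-implies-rule on 1]
3. not Box Dia (not r or (p and r)), u   [neg-implies-rule on 1]
4. p and r, u   [or-rule on 2 (branches; this branch)]
5. p, u   [and-rule on 4]
6. r, u   [and-rule on 4]
7. not Dia (not r or (p and r)), v   [neg-Box-rule on 3: fresh world v, uRv]
8. not (not r or (p and r)), u   [neg-Dia-rule on 7 via vRu]
9. not (p and r), u   [neg-or-rule on 8]
10. not (not r or (p and r)), v   [neg-Dia-rule on 7 via vRv]
11. r, v   [neg-or-rule on 10]
12. not (p and r), v   [neg-or-rule on 10]
13. not r, u   [neg-and-rule on 9 (branches; this branch)]
Accessibility: uRu, uRv, vRu, vRv
Branch closes: r and not r both at u.
Every branch closes (one shown): valid in S5.
S4-tableau for the negation not ((not r or (p and r)) implies Box Dia (not r or (p and r))):
1. not ((not r or (p and r)) implies Box Dia (not r or (p and r))), u
2. not r or (p and r), u   [neg-implies-rule on 1]
3. not Box Dia (not r or (p and r)), u   [neg-implies-rule on 1]
4. p and r, u   [or-rule on 2 (branches; this branch)]
5. p, u   [and-rule on 4]
6. r, u   [and-rule on 4]
7. not Dia (not r or (p and r)), v   [neg-Box-rule on 3: fresh world v, uRv]
8. not (not r or (p and r)), v   [neg-Dia-rule on 7 via vRv]
9. r, v   [neg-or-rule on 8]
10. not (p and r), v   [neg-or-rule on 8]
11. not p, v   [neg-and-rule on 10 (branches; this branch)]
Accessibility: uRu, uRv, vRv
Complete open branch: countermodel on an S4-frame, so not valid in S4, nor in K, T (the same frame is also a K-frame and a T-frame).

S5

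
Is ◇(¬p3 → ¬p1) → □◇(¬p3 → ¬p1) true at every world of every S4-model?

No, not valid

Tableau for the negation ¬(◇(¬p3 → ¬p1) → □◇(¬p3 → ¬p1)):
1. ¬(◇(¬p3 → ¬p1) → □◇(¬p3 → ¬p1)), u
2. ◇(¬p3 → ¬p1), u   [¬→-rule on 1]
3. ¬□◇(¬p3 → ¬p1), u   [¬→-rule on 1]
4. ¬p3 → ¬p1, v   [◇-rule on 2: fresh world v, uRv]
5. ¬p1, v   [→-rule on 4 (branches; this branch)]
6. ¬◇(¬p3 → ¬p1), w   [¬□-rule on 3: fresh world w, uRw]
7. ¬(¬p3 → ¬p1), w   [¬◇-rule on 6 via wRw]
8. ¬p3, w   [¬→-rule on 7]
9. p1, w   [¬→-rule on 7]
Accessibility: uRu, uRv, uRw, vRv, wRw
The negation has an open branch (countermodel exists).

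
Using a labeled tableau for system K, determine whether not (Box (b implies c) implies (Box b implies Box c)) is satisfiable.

No, unsatisfiable

1. not (Box (b implies c) implies (Box b implies Box c)), w0
2. Box (b implies c), w0
3. not (Box b implies Box c), w0
4. Box b, w0
5. not Box c, w0
6. not c, w1
7. b implies c, w1
8. b, w1
9. c, w1
Accessibility: w0Rw1
Branch closes: c and not c both at w1.
(One branch shown.) All branches close.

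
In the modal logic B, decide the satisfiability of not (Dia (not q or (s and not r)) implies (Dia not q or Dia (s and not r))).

Unsatisfiable

1. not (Dia (not q or (s and not r)) implies (Dia not q or Dia (s and not r))), u
2. Dia (not q or (s and not r)), u
3. not (Dia not q or Dia (s and not r)), u
4. not Dia not q, u
5. not Dia (s and not r), u
6. q, u
7. not (s and not r), u
8. r, u
9. not q or (s and not r), v
10. q, v
11. not (s and not r), v
12. s and not r, v
13. s, v
14. not r, v
15. r, v
Accessibility: uRu, uRv, vRu, vRv
Branch closes: r and not r both at v.
(One branch shown.) All branches close.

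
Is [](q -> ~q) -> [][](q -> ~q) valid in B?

Not valid

Tableau for the negation ~([](q -> ~q) -> [][](q -> ~q)):
1. ~([](q -> ~q) -> [][](q -> ~q)), u
2. [](q -> ~q), u   [~->-rule on 1]
3. ~[][](q -> ~q), u   [~->-rule on 1]
4. q -> ~q, u   [[]-rule on 2 via uRu]
5. ~q, u   [->-rule on 4 (branches; this branch)]
6. ~[](q -> ~q), v   [~[]-rule on 3: fresh world v, uRv]
7. q -> ~q, v   [[]-rule on 2 via uRv]
8. ~q, v   [->-rule on 7 (branches; this branch)]
9. ~(q -> ~q), w   [~[]-rule on 6: fresh world w, vRw]
10. q, w   [~->-rule on 9]
Accessibility: uRu, uRv, vRu, vRv, vRw, wRv, wRw
The negation has an open branch (countermodel exists).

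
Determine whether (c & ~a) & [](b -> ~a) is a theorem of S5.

Tableau for the negation ~((c & ~a) & [](b -> ~a)):
1. ~((c & ~a) & [](b -> ~a)), u
2. ~[](b -> ~a), u
3. ~(b -> ~a), v
4. b, v
5. a, v
Accessibility: uRu, uRv, vRu, vRv
The negation has an open branch (countermodel exists).

Invalid (countermodel exists)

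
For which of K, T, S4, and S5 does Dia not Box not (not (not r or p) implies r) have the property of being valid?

T, S4, S5

T-tableau for the negation not Dia not Box not (not (not r or p) implies r):
1. not Dia not Box not (not (not r or p) implies r), 0
2. Box not (not (not r or p) implies r), 0
3. not (not (not r or p) implies r), 0
4. not (not r or p), 0
5. not r, 0
6. r, 0
7. not p, 0
Accessibility: 0R0
Branch closes: r and not r both at 0.
Every branch closes (one shown): valid in T, hence also in S4, S5 (every theorem of T is a theorem of S4 and S5).
K-tableau for the negation not Dia not Box not (not (not r or p) implies r):
1. not Dia not Box not (not (not r or p) implies r), 0
Complete open branch: countermodel on a K-frame, so not valid in K.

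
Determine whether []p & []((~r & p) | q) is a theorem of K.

Tableau for the negation ~([]p & []((~r & p) | q)):
1. ~([]p & []((~r & p) | q)), 0
2. ~[]((~r & p) | q), 0
3. ~((~r & p) | q), 1
4. ~(~r & p), 1
5. ~q, 1
6. ~p, 1
Accessibility: 0R1
The negation has an open branch (countermodel exists).

Invalid (countermodel exists)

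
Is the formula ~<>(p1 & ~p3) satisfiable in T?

Satisfiable (open branch found)

1. ~<>(p1 & ~p3), u
2. ~(p1 & ~p3), u   [~<>-rule on 1 via uRu]
3. p3, u   [~&-rule on 2 (branches; this branch)]
Accessibility: uRu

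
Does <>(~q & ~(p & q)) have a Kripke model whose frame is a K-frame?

1. <>(~q & ~(p & q)), u
2. ~q & ~(p & q), v   [<>-rule on 1: fresh world v, uRv]
3. ~q, v   [&-rule on 2]
4. ~(p & q), v   [&-rule on 2]
Accessibility: uRv

Satisfiable (open branch found)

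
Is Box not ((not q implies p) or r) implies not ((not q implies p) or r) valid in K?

Tableau for the negation not (Box not ((not q implies p) or r) implies not ((not q implies p) or r)):
1. not (Box not ((not q implies p) or r) implies not ((not q implies p) or r)), u
2. Box not ((not q implies p) or r), u
3. (not q implies p) or r, u
4. r, u
The negation has an open branch (countermodel exists).

Invalid (countermodel exists)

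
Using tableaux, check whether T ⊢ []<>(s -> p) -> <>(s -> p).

Tableau for the negation ~([]<>(s -> p) -> <>(s -> p)):
1. ~([]<>(s -> p) -> <>(s -> p)), w0
2. []<>(s -> p), w0
3. ~<>(s -> p), w0
4. <>(s -> p), w0
5. ~(s -> p), w0
6. s, w0
7. ~p, w0
8. s -> p, w1
9. <>(s -> p), w1
10. ~(s -> p), w1
11. s, w1
12. ~p, w1
13. p, w1
Accessibility: w0Rw0, w0Rw1, w1Rw1
Branch closes: p and ~p both at w1.
All branches of the negation close; one closing branch shown above.

Valid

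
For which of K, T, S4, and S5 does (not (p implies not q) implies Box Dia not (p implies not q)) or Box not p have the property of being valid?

S5-tableau for the negation not ((not (p implies not q) implies Box Dia not (p implies not q)) or Box not p):
1. not ((not (p implies not q) implies Box Dia not (p implies not q)) or Box not p), 0
2. not (not (p implies not q) implies Box Dia not (p implies not q)), 0
3. not Box not p, 0
4. not (p implies not q), 0
5. not Box Dia not (p implies not q), 0
6. p, 0
7. q, 0
8. p, 1
9. not Dia not (p implies not q), 2
10. p implies not q, 0
11. p implies not q, 1
12. p implies not q, 2
13. not q, 0
Accessibility: 0R0, 0R1, 0R2, 1R0, 1R1, 1R2, 2R0, 2R1, 2R2
Branch closes: q and not q both at 0.
Every branch closes (one shown): valid in S5.
S4-tableau for the negation not ((not (p implies not q) implies Box Dia not (p implies not q)) or Box not p):
1. not ((not (p implies not q) implies Box Dia not (p implies not q)) or Box not p), 0
2. not (not (p implies not q) implies Box Dia not (p implies not q)), 0
3. not Box not p, 0
4. not (p implies not q), 0
5. not Box Dia not (p implies not q), 0
6. p, 0
7. q, 0
8. p, 1
9. not Dia not (p implies not q), 2
10. p implies not q, 2
11. not q, 2
Accessibility: 0R0, 0R1, 0R2, 1R1, 2R2
Complete open branch: countermodel on an S4-frame, so not valid in S4, nor in K, T (the same frame is also a K-frame and a T-frame).

S5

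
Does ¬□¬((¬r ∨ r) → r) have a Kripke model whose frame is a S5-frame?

1. ¬□¬((¬r ∨ r) → r), 0
2. (¬r ∨ r) → r, 1   [¬□-rule on 1: fresh world 1, 0R1]
3. r, 1   [→-rule on 2 (branches; this branch)]
Accessibility: 0R0, 0R1, 1R0, 1R1

Yes, satisfiable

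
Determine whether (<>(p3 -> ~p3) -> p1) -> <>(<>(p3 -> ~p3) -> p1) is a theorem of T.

Valid

Tableau for the negation ~((<>(p3 -> ~p3) -> p1) -> <>(<>(p3 -> ~p3) -> p1)):
1. ~((<>(p3 -> ~p3) -> p1) -> <>(<>(p3 -> ~p3) -> p1)), 0
2. <>(p3 -> ~p3) -> p1, 0
3. ~<>(<>(p3 -> ~p3) -> p1), 0
4. ~(<>(p3 -> ~p3) -> p1), 0
5. <>(p3 -> ~p3), 0
6. ~p1, 0
7. ~<>(p3 -> ~p3), 0
8. ~(p3 -> ~p3), 0
9. p3, 0
10. p3 -> ~p3, 1
11. ~(<>(p3 -> ~p3) -> p1), 1
12. <>(p3 -> ~p3), 1
13. ~p1, 1
14. ~(p3 -> ~p3), 1
15. p3, 1
16. ~p3, 1
Accessibility: 0R0, 0R1, 1R1
Branch closes: p3 and ~p3 both at 1.
Every branch of the negation's tableau closes; the branch above is one of them.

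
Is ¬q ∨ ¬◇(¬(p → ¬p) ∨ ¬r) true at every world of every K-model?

Tableau for the negation ¬(¬q ∨ ¬◇(¬(p → ¬p) ∨ ¬r)):
1. ¬(¬q ∨ ¬◇(¬(p → ¬p) ∨ ¬r)), u
2. q, u
3. ◇(¬(p → ¬p) ∨ ¬r), u
4. ¬(p → ¬p) ∨ ¬r, v
5. ¬r, v
Accessibility: uRv
The negation has an open branch (countermodel exists).

No, not valid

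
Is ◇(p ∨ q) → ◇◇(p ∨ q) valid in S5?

Yes, valid

Tableau for the negation ¬(◇(p ∨ q) → ◇◇(p ∨ q)):
1. ¬(◇(p ∨ q) → ◇◇(p ∨ q)), w0
2. ◇(p ∨ q), w0   [¬→-rule on 1]
3. ¬◇◇(p ∨ q), w0   [¬→-rule on 1]
4. ¬◇(p ∨ q), w0   [¬◇-rule on 3 via w0Rw0]
5. ¬(p ∨ q), w0   [¬◇-rule on 4 via w0Rw0]
6. ¬p, w0   [¬∨-rule on 5]
7. ¬q, w0   [¬∨-rule on 5]
8. p ∨ q, w1   [◇-rule on 2: fresh world w1, w0Rw1]
9. ¬◇(p ∨ q), w1   [¬◇-rule on 3 via w0Rw1]
10. ¬(p ∨ q), w1   [¬◇-rule on 4 via w0Rw1]
11. ¬p, w1   [¬∨-rule on 10]
12. ¬q, w1   [¬∨-rule on 10]
13. q, w1   [∨-rule on 8 (branches; this branch)]
Accessibility: w0Rw0, w0Rw1, w1Rw0, w1Rw1
Branch closes: q and ¬q both at w1.
Every branch of the negation's tableau closes; the branch above is one of them.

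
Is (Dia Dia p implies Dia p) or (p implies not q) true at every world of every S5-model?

Yes, valid

Tableau for the negation not ((Dia Dia p implies Dia p) or (p implies not q)):
1. not ((Dia Dia p implies Dia p) or (p implies not q)), w0
2. not (Dia Dia p implies Dia p), w0
3. not (p implies not q), w0
4. Dia Dia p, w0
5. not Dia p, w0
6. p, w0
7. q, w0
8. not p, w0
Accessibility: w0Rw0
Branch closes: p and not p both at w0.
All branches of the negation close; one closing branch shown above.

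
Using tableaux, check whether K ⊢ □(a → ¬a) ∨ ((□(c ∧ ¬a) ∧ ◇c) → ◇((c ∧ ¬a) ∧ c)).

Yes, valid

Tableau for the negation ¬(□(a → ¬a) ∨ ((□(c ∧ ¬a) ∧ ◇c) → ◇((c ∧ ¬a) ∧ c))):
1. ¬(□(a → ¬a) ∨ ((□(c ∧ ¬a) ∧ ◇c) → ◇((c ∧ ¬a) ∧ c))), 0
2. ¬□(a → ¬a), 0
3. ¬((□(c ∧ ¬a) ∧ ◇c) → ◇((c ∧ ¬a) ∧ c)), 0
4. □(c ∧ ¬a) ∧ ◇c, 0
5. ¬◇((c ∧ ¬a) ∧ c), 0
6. □(c ∧ ¬a), 0
7. ◇c, 0
8. ¬(a → ¬a), 1
9. a, 1
10. ¬((c ∧ ¬a) ∧ c), 1
11. c ∧ ¬a, 1
12. c, 1
13. ¬a, 1
Accessibility: 0R1
Branch closes: a and ¬a both at 1.
All branches of the negation close; one closing branch shown above.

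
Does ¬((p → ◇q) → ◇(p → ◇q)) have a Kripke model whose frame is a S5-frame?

No, unsatisfiable

1. ¬((p → ◇q) → ◇(p → ◇q)), u
2. p → ◇q, u
3. ¬◇(p → ◇q), u
4. ¬(p → ◇q), u
5. p, u
6. ¬◇q, u
7. ¬q, u
8. ◇q, u
9. q, v
10. ¬(p → ◇q), v
11. p, v
12. ¬◇q, v
13. ¬q, v
Accessibility: uRu, uRv, vRu, vRv
Branch closes: q and ¬q both at v.
(One branch shown.) All branches close.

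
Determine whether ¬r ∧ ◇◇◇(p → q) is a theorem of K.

No, not valid

Tableau for the negation ¬(¬r ∧ ◇◇◇(p → q)):
1. ¬(¬r ∧ ◇◇◇(p → q)), w0
2. ¬◇◇◇(p → q), w0
The negation has an open branch (countermodel exists).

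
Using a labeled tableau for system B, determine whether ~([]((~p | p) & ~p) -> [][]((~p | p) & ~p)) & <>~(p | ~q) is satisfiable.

1. ~([]((~p | p) & ~p) -> [][]((~p | p) & ~p)) & <>~(p | ~q), 0
2. ~([]((~p | p) & ~p) -> [][]((~p | p) & ~p)), 0
3. <>~(p | ~q), 0
4. []((~p | p) & ~p), 0
5. ~[][]((~p | p) & ~p), 0
6. (~p | p) & ~p, 0
7. ~p | p, 0
8. ~p, 0
9. ~(p | ~q), 1
10. ~p, 1
11. q, 1
12. (~p | p) & ~p, 1
13. ~p | p, 1
14. ~[]((~p | p) & ~p), 2
15. (~p | p) & ~p, 2
16. ~p | p, 2
17. ~p, 2
18. ~((~p | p) & ~p), 3
19. p, 3
Accessibility: 0R0, 0R1, 0R2, 1R0, 1R1, 2R0, 2R2, 2R3, 3R2, 3R3

Satisfiable (open branch found)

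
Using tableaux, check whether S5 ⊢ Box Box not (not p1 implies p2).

Invalid (countermodel exists)

Tableau for the negation not Box Box not (not p1 implies p2):
1. not Box Box not (not p1 implies p2), u
2. not Box not (not p1 implies p2), v   [neg-Box-rule on 1: fresh world v, uRv]
3. not p1 implies p2, w   [neg-Box-rule on 2: fresh world w, vRw]
4. p2, w   [implies-rule on 3 (branches; this branch)]
Accessibility: uRu, uRv, uRw, vRu, vRv, vRw, wRu, wRv, wRw
The negation has an open branch (countermodel exists).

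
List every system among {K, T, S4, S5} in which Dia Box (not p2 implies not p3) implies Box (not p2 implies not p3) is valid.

S4-tableau for the negation not (Dia Box (not p2 implies not p3) implies Box (not p2 implies not p3)):
1. not (Dia Box (not p2 implies not p3) implies Box (not p2 implies not p3)), 0
2. Dia Box (not p2 implies not p3), 0   [neg-implies-rule on 1]
3. not Box (not p2 implies not p3), 0   [neg-implies-rule on 1]
4. Box (not p2 implies not p3), 1   [Dia-rule on 2: fresh world 1, 0R1]
5. not p2 implies not p3, 1   [Box-rule on 4 via 1R1]
6. not p3, 1   [implies-rule on 5 (branches; this branch)]
7. not (not p2 implies not p3), 2   [neg-Box-rule on 3: fresh world 2, 0R2]
8. not p2, 2   [neg-implies-rule on 7]
9. p3, 2   [neg-implies-rule on 7]
Accessibility: 0R0, 0R1, 0R2, 1R1, 2R2
Complete open branch: countermodel on an S4-frame, so not valid in S4, nor in K, T (the same frame is also a K-frame and a T-frame).
S5-tableau for the negation not (Dia Box (not p2 implies not p3) implies Box (not p2 implies not p3)):
1. not (Dia Box (not p2 implies not p3) implies Box (not p2 implies not p3)), 0
2. Dia Box (not p2 implies not p3), 0   [neg-implies-rule on 1]
3. not Box (not p2 implies not p3), 0   [neg-implies-rule on 1]
4. Box (not p2 implies not p3), 1   [Dia-rule on 2: fresh world 1, 0R1]
5. not p2 implies not p3, 0   [Box-rule on 4 via 1R0]
6. not p2 implies not p3, 1   [Box-rule on 4 via 1R1]
7. not p3, 0   [implies-rule on 5 (branches; this branch)]
8. not p3, 1   [implies-rule on 6 (branches; this branch)]
9. not (not p2 implies not p3), 2   [neg-Box-rule on 3: fresh world 2, 0R2]
10. not p2, 2   [neg-implies-rule on 9]
11. p3, 2   [neg-implies-rule on 9]
12. not p2 implies not p3, 2   [Box-rule on 4 via 1R2]
13. not p3, 2   [implies-rule on 12 (branches; this branch)]
Accessibility: 0R0, 0R1, 0R2, 1R0, 1R1, 1R2, 2R0, 2R1, 2R2
Branch closes: p3 and not p3 both at 2.
Every branch closes (one shown): valid in S5.

S5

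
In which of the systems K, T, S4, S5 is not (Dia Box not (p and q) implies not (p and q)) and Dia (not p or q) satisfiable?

S5-tableau for the formula:
1. not (Dia Box not (p and q) implies not (p and q)) and Dia (not p or q), 0
2. not (Dia Box not (p and q) implies not (p and q)), 0   [and-rule on 1]
3. Dia (not p or q), 0   [and-rule on 1]
4. Dia Box not (p and q), 0   [neg-implies-rule on 2]
5. p and q, 0   [neg-implies-rule on 2]
6. p, 0   [and-rule on 5]
7. q, 0   [and-rule on 5]
8. not p or q, 1   [Dia-rule on 3: fresh world 1, 0R1]
9. q, 1   [or-rule on 8 (branches; this branch)]
10. Box not (p and q), 2   [Dia-rule on 4: fresh world 2, 0R2]
11. not (p and q), 0   [Box-rule on 10 via 2R0]
12. not (p and q), 1   [Box-rule on 10 via 2R1]
13. not (p and q), 2   [Box-rule on 10 via 2R2]
14. not q, 0   [neg-and-rule on 11 (branches; this branch)]
Accessibility: 0R0, 0R1, 0R2, 1R0, 1R1, 1R2, 2R0, 2R1, 2R2
Branch closes: q and not q both at 0.
Every branch closes (one shown): unsatisfiable in S5.
S4-tableau for the formula:
1. not (Dia Box not (p and q) implies not (p and q)) and Dia (not p or q), 0
2. not (Dia Box not (p and q) implies not (p and q)), 0   [and-rule on 1]
3. Dia (not p or q), 0   [and-rule on 1]
4. Dia Box not (p and q), 0   [neg-implies-rule on 2]
5. p and q, 0   [neg-implies-rule on 2]
6. p, 0   [and-rule on 5]
7. q, 0   [and-rule on 5]
8. not p or q, 1   [Dia-rule on 3: fresh world 1, 0R1]
9. q, 1   [or-rule on 8 (branches; this branch)]
10. Box not (p and q), 2   [Dia-rule on 4: fresh world 2, 0R2]
11. not (p and q), 2   [Box-rule on 10 via 2R2]
12. not q, 2   [neg-and-rule on 11 (branches; this branch)]
Accessibility: 0R0, 0R1, 0R2, 1R1, 2R2
Complete open branch: satisfiable in S4, hence also in K, T (this S4-model is also a K-model and a T-model).

K, T, S4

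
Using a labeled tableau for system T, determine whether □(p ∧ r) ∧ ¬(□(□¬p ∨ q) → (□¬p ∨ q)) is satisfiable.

1. □(p ∧ r) ∧ ¬(□(□¬p ∨ q) → (□¬p ∨ q)), w0
2. □(p ∧ r), w0
3. ¬(□(□¬p ∨ q) → (□¬p ∨ q)), w0
4. □(□¬p ∨ q), w0
5. ¬(□¬p ∨ q), w0
6. ¬□¬p, w0
7. ¬q, w0
8. p ∧ r, w0
9. p, w0
10. r, w0
11. □¬p ∨ q, w0
12. □¬p, w0
13. ¬p, w0
Accessibility: w0Rw0
Branch closes: p and ¬p both at w0.
All branches of the tableau close; one closing branch shown above.

Unsatisfiable (every branch closes)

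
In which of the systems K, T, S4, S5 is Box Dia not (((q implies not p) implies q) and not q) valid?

T, S4, S5

T-tableau for the negation not Box Dia not (((q implies not p) implies q) and not q):
1. not Box Dia not (((q implies not p) implies q) and not q), 0
2. not Dia not (((q implies not p) implies q) and not q), 1
3. ((q implies not p) implies q) and not q, 1
4. (q implies not p) implies q, 1
5. not q, 1
6. not (q implies not p), 1
7. q, 1
8. p, 1
Accessibility: 0R0, 0R1, 1R1
Branch closes: q and not q both at 1.
Every branch closes (one shown): valid in T, hence also in S4, S5 (every theorem of T is a theorem of S4 and S5).
K-tableau for the negation not Box Dia not (((q implies not p) implies q) and not q):
1. not Box Dia not (((q implies not p) implies q) and not q), 0
2. not Dia not (((q implies not p) implies q) and not q), 1
Accessibility: 0R1
Complete open branch: countermodel on a K-frame, so not valid in K.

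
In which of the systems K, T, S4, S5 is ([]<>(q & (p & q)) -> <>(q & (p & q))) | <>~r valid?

T-tableau for the negation ~(([]<>(q & (p & q)) -> <>(q & (p & q))) | <>~r):
1. ~(([]<>(q & (p & q)) -> <>(q & (p & q))) | <>~r), 0
2. ~([]<>(q & (p & q)) -> <>(q & (p & q))), 0
3. ~<>~r, 0
4. []<>(q & (p & q)), 0
5. ~<>(q & (p & q)), 0
6. r, 0
7. <>(q & (p & q)), 0
8. ~(q & (p & q)), 0
9. ~(p & q), 0
10. ~q, 0
11. q & (p & q), 1
12. q, 1
13. p & q, 1
14. p, 1
15. r, 1
16. <>(q & (p & q)), 1
17. ~(q & (p & q)), 1
18. ~(p & q), 1
19. ~q, 1
Accessibility: 0R0, 0R1, 1R1
Branch closes: q and ~q both at 1.
Every branch closes (one shown): valid in T, hence also in S4, S5 (every theorem of T is a theorem of S4 and S5).
K-tableau for the negation ~(([]<>(q & (p & q)) -> <>(q & (p & q))) | <>~r):
1. ~(([]<>(q & (p & q)) -> <>(q & (p & q))) | <>~r), 0
2. ~([]<>(q & (p & q)) -> <>(q & (p & q))), 0
3. ~<>~r, 0
4. []<>(q & (p & q)), 0
5. ~<>(q & (p & q)), 0
Complete open branch: countermodel on a K-frame, so not valid in K.

T, S4, S5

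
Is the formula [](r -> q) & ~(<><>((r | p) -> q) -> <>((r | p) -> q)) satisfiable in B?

1. [](r -> q) & ~(<><>((r | p) -> q) -> <>((r | p) -> q)), 0
2. [](r -> q), 0
3. ~(<><>((r | p) -> q) -> <>((r | p) -> q)), 0
4. <><>((r | p) -> q), 0
5. ~<>((r | p) -> q), 0
6. r -> q, 0
7. ~((r | p) -> q), 0
8. r | p, 0
9. ~q, 0
10. ~r, 0
11. p, 0
12. <>((r | p) -> q), 1
13. r -> q, 1
14. ~((r | p) -> q), 1
15. r | p, 1
16. ~q, 1
17. ~r, 1
18. p, 1
19. (r | p) -> q, 2
20. q, 2
Accessibility: 0R0, 0R1, 1R0, 1R1, 1R2, 2R1, 2R2

Satisfiable (open branch found)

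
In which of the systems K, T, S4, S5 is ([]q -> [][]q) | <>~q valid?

T-tableau for the negation ~(([]q -> [][]q) | <>~q):
1. ~(([]q -> [][]q) | <>~q), w0
2. ~([]q -> [][]q), w0   [~|-rule on 1]
3. ~<>~q, w0   [~|-rule on 1]
4. []q, w0   [~->-rule on 2]
5. ~[][]q, w0   [~->-rule on 2]
6. q, w0   [~<>-rule on 3 via w0Rw0]
7. ~[]q, w1   [~[]-rule on 5: fresh world w1, w0Rw1]
8. q, w1   [~<>-rule on 3 via w0Rw1]
9. ~q, w2   [~[]-rule on 7: fresh world w2, w1Rw2]
Accessibility: w0Rw0, w0Rw1, w1Rw1, w1Rw2, w2Rw2
Complete open branch: countermodel on a T-frame, so not valid in T, nor in K (the same frame is also a K-frame).
S4-tableau for the negation ~(([]q -> [][]q) | <>~q):
1. ~(([]q -> [][]q) | <>~q), w0
2. ~([]q -> [][]q), w0   [~|-rule on 1]
3. ~<>~q, w0   [~|-rule on 1]
4. []q, w0   [~->-rule on 2]
5. ~[][]q, w0   [~->-rule on 2]
6. q, w0   [~<>-rule on 3 via w0Rw0]
7. ~[]q, w1   [~[]-rule on 5: fresh world w1, w0Rw1]
8. q, w1   [~<>-rule on 3 via w0Rw1]
9. ~q, w2   [~[]-rule on 7: fresh world w2, w1Rw2]
10. q, w2   [~<>-rule on 3 via w0Rw2]
Accessibility: w0Rw0, w0Rw1, w0Rw2, w1Rw1, w1Rw2, w2Rw2
Branch closes: q and ~q both at w2.
Every branch closes (one shown): valid in S4, hence also in S5 (every theorem of S4 is a theorem of S5).

S4, S5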